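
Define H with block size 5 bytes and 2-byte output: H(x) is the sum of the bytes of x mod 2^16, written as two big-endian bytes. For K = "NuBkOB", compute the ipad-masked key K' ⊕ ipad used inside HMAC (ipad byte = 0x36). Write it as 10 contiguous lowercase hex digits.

Key "NuBkOB" = 4e 75 42 6b 4f 42 is 6 bytes > B = 5, so hash it first: H(key) = 02 01, then zero-pad to 5 bytes: K' = 02 01 00 00 00.
XOR each byte with 0x36: 02⊕36=34, 01⊕36=37, 00⊕36=36, 00⊕36=36, 00⊕36=36.

3437363636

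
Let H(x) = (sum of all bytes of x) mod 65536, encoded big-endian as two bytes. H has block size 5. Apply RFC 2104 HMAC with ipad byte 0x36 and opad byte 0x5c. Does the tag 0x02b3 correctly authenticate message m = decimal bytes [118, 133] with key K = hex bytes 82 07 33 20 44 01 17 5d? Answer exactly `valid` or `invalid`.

valid

Key hex bytes 82 07 33 20 44 01 17 5d is 8 bytes > B = 5, so hash it first: H(key) = 01 95, then zero-pad to 5 bytes: K' = 01 95 00 00 00.
K' ⊕ ipad = 37 a3 36 36 36; K' ⊕ opad = 5d c9 5c 5c 5c.
Inner hash: sum = 55+163+54+54+54+118+133 = 631 → 02 77.
Outer hash (recomputed tag): sum = 93+201+92+92+92+2+119 = 691 → 02 b3.
Recomputed tag = 02b3; claimed = 02b3 → match.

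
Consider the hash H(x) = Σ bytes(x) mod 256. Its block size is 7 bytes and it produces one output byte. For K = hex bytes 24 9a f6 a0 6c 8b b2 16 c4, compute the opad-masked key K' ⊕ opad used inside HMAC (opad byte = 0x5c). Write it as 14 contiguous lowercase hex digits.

Key hex bytes 24 9a f6 a0 6c 8b b2 16 c4 is 9 bytes > B = 7, so hash it first: H(key) = d7, then zero-pad to 7 bytes: K' = d7 00 00 00 00 00 00.
XOR each byte with 0x5c: d7⊕5c=8b, 00⊕5c=5c, 00⊕5c=5c, 00⊕5c=5c, 00⊕5c=5c, 00⊕5c=5c, 00⊕5c=5c.

8b5c5c5c5c5c5c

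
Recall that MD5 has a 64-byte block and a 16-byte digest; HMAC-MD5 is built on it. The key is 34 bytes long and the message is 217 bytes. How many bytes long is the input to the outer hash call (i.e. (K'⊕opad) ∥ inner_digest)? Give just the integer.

Key is 34 ≤ 64 bytes, zero-padded: |K'| = 64.
Outer input = (K'⊕opad) ∥ H(inner) → 64 + 16 = 80 bytes.

80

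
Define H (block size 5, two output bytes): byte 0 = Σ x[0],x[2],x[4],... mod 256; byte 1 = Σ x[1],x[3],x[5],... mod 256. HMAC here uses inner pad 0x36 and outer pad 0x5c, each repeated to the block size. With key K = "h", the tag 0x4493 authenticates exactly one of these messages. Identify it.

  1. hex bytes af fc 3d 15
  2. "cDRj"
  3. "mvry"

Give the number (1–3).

1

Key "h" = 68 is 1 byte ≤ B = 5; zero-pad to 5 bytes: K' = 68 00 00 00 00.
K' ⊕ ipad = 5e 36 36 36 36; K' ⊕ opad = 34 5c 5c 5c 5c.
m1: inner = H(5e 36 36 36 36 af fc 3d 15) = db 58; tag = H(34 5c 5c 5c 5c db 58) = 4493 ← matches
m2: inner = H(5e 36 36 36 36 63 44 52 6a) = 78 21; tag = H(34 5c 5c 5c 5c 78 21) = 0d30
m3: inner = H(5e 36 36 36 36 6d 76 72 79) = b9 4b; tag = H(34 5c 5c 5c 5c b9 4b) = 3771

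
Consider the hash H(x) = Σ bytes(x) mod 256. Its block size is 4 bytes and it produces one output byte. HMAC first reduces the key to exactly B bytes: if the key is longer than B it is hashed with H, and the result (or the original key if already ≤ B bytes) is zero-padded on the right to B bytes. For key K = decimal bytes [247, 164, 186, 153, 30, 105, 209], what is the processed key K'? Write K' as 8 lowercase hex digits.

|K| = 7 > B = 4, so first hash the key.
H(K): sum = 247+164+186+153+30+105+209 = 1094; mod 256 = 70 → 46.
Zero-pad H(K) = 46 to 4 bytes: K' = 46 00 00 00.

46000000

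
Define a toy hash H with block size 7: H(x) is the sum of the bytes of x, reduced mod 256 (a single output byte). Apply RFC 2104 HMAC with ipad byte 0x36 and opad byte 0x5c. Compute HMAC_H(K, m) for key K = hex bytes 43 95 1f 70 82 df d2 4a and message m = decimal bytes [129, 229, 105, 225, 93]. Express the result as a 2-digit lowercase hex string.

03

Key hex bytes 43 95 1f 70 82 df d2 4a is 8 bytes > B = 7, so hash it first: H(key) = e4, then zero-pad to 7 bytes: K' = e4 00 00 00 00 00 00.
K' ⊕ ipad = d2 36 36 36 36 36 36.  K' ⊕ opad = b8 5c 5c 5c 5c 5c 5c.
Inner input = (K'⊕ipad) ∥ m = d2 36 36 36 36 36 36 ∥ 81 e5 69 e1 5d.
Inner hash: sum = 210+54+54+54+54+54+54+129+229+105+225+93 = 1315; mod 256 = 35 → 23.
Outer input = (K'⊕opad) ∥ inner = b8 5c 5c 5c 5c 5c 5c ∥ 23.
Outer hash (tag): sum = 184+92+92+92+92+92+92+35 = 771; mod 256 = 3 → 03.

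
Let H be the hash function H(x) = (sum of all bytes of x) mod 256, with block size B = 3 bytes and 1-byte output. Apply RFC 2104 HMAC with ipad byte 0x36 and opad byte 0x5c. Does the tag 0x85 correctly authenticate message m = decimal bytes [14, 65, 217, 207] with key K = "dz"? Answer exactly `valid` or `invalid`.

valid

Key "dz" = 64 7a is 2 bytes ≤ B = 3; zero-pad to 3 bytes: K' = 64 7a 00.
K' ⊕ ipad = 52 4c 36; K' ⊕ opad = 38 26 5c.
Inner hash: sum = 82+76+54+14+65+217+207 = 715; mod 256 = 203 → cb.
Outer hash (recomputed tag): sum = 56+38+92+203 = 389; mod 256 = 133 → 85.
Recomputed tag = 85; claimed = 85 → match.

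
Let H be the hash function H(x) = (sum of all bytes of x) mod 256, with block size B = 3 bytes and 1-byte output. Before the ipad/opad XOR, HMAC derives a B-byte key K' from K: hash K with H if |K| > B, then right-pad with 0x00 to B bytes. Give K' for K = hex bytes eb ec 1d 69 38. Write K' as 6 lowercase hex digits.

950000

|K| = 5 > B = 3, so first hash the key.
H(K): sum = 235+236+29+105+56 = 661; mod 256 = 149 → 95.
Zero-pad H(K) = 95 to 3 bytes: K' = 95 00 00.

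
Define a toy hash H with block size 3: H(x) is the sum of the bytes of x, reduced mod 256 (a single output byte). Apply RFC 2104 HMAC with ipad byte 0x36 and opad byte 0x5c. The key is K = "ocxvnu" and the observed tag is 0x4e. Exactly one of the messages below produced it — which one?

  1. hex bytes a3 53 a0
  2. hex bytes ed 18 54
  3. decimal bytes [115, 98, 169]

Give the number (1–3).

1

Key "ocxvnu" = 6f 63 78 76 6e 75 is 6 bytes > B = 3, so hash it first: H(key) = a3, then zero-pad to 3 bytes: K' = a3 00 00.
K' ⊕ ipad = 95 36 36; K' ⊕ opad = ff 5c 5c.
m1: inner = H(95 36 36 a3 53 a0) = 97; tag = H(ff 5c 5c 97) = 4e ← matches
m2: inner = H(95 36 36 ed 18 54) = 5a; tag = H(ff 5c 5c 5a) = 11
m3: inner = H(95 36 36 73 62 a9) = 7f; tag = H(ff 5c 5c 7f) = 36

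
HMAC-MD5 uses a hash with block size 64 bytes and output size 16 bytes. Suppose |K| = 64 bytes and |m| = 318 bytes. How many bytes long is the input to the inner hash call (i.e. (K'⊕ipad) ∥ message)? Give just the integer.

Key is 64 ≤ 64 bytes, zero-padded: |K'| = 64.
Inner input = (K'⊕ipad) ∥ m → 64 + 318 = 382 bytes.

382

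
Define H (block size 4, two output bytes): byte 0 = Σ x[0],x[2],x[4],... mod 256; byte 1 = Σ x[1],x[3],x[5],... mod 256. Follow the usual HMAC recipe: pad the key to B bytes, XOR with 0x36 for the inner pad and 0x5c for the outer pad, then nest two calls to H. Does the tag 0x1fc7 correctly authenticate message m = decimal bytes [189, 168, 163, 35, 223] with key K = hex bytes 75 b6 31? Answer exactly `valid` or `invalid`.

Key hex bytes 75 b6 31 is 3 bytes ≤ B = 4; zero-pad to 4 bytes: K' = 75 b6 31 00.
K' ⊕ ipad = 43 80 07 36; K' ⊕ opad = 29 ea 6d 5c.
Inner hash: even-index sum = 649 mod 256 = 137; odd-index sum = 385 mod 256 = 129 → 89 81.
Outer hash (recomputed tag): even-index sum = 287 mod 256 = 31; odd-index sum = 455 mod 256 = 199 → 1f c7.
Recomputed tag = 1fc7; claimed = 1fc7 → match.

valid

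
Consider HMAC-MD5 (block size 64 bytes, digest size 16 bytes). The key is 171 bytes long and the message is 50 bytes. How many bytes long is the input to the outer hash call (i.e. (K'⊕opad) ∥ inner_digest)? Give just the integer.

Key is 171 > 64 bytes, so it is hashed to 16 bytes then zero-padded to 64: |K'| = 64.
Outer input = (K'⊕opad) ∥ H(inner) → 64 + 16 = 80 bytes.

80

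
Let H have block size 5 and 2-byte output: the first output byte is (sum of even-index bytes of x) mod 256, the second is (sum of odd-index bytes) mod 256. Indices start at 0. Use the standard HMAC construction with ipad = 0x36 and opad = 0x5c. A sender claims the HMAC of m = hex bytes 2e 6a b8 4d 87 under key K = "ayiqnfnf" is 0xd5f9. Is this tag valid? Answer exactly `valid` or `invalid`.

Key "ayiqnfnf" = 61 79 69 71 6e 66 6e 66 is 8 bytes > B = 5, so hash it first: H(key) = a6 b6, then zero-pad to 5 bytes: K' = a6 b6 00 00 00.
K' ⊕ ipad = 90 80 36 36 36; K' ⊕ opad = fa ea 5c 5c 5c.
Inner hash: even-index sum = 435 mod 256 = 179; odd-index sum = 547 mod 256 = 35 → b3 23.
Outer hash (recomputed tag): even-index sum = 469 mod 256 = 213; odd-index sum = 505 mod 256 = 249 → d5 f9.
Recomputed tag = d5f9; claimed = d5f9 → match.

valid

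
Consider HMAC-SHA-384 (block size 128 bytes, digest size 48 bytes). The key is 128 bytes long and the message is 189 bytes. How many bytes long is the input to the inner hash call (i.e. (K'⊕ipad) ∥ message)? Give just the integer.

Key is 128 ≤ 128 bytes, zero-padded: |K'| = 128.
Inner input = (K'⊕ipad) ∥ m → 128 + 189 = 317 bytes.

317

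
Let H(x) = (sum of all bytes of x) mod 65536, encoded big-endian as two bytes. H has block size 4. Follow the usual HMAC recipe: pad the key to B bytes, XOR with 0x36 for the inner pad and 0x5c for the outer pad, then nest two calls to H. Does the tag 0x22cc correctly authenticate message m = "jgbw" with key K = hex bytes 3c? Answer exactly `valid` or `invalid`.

Key hex bytes 3c is 1 byte ≤ B = 4; zero-pad to 4 bytes: K' = 3c 00 00 00.
K' ⊕ ipad = 0a 36 36 36; K' ⊕ opad = 60 5c 5c 5c.
Inner hash: sum = 10+54+54+54+106+103+98+119 = 598 → 02 56.
Outer hash (recomputed tag): sum = 96+92+92+92+2+86 = 460 → 01 cc.
Recomputed tag = 01cc; claimed = 22cc → mismatch.

invalid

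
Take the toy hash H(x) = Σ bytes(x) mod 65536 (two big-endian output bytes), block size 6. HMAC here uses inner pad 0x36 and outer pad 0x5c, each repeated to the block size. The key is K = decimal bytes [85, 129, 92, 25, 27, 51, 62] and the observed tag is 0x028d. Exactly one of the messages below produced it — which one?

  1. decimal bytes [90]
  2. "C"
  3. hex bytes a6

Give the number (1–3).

Key decimal bytes [85, 129, 92, 25, 27, 51, 62] = 55 81 5c 19 1b 33 3e is 7 bytes > B = 6, so hash it first: H(key) = 01 d7, then zero-pad to 6 bytes: K' = 01 d7 00 00 00 00.
K' ⊕ ipad = 37 e1 36 36 36 36; K' ⊕ opad = 5d 8b 5c 5c 5c 5c.
m1: inner = H(37 e1 36 36 36 36 5a) = 02 4a; tag = H(5d 8b 5c 5c 5c 5c 02 4a) = 02a4
m2: inner = H(37 e1 36 36 36 36 43) = 02 33; tag = H(5d 8b 5c 5c 5c 5c 02 33) = 028d ← matches
m3: inner = H(37 e1 36 36 36 36 a6) = 02 96; tag = H(5d 8b 5c 5c 5c 5c 02 96) = 02f0

2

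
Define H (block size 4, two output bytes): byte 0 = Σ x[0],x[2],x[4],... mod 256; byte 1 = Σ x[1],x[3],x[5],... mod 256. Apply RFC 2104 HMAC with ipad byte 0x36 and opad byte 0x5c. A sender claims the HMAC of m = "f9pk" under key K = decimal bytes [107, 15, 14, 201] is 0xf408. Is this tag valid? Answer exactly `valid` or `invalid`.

Key decimal bytes [107, 15, 14, 201] = 6b 0f 0e c9 is exactly B = 4 bytes: K' = 6b 0f 0e c9.
K' ⊕ ipad = 5d 39 38 ff; K' ⊕ opad = 37 53 52 95.
Inner hash: even-index sum = 363 mod 256 = 107; odd-index sum = 476 mod 256 = 220 → 6b dc.
Outer hash (recomputed tag): even-index sum = 244 mod 256 = 244; odd-index sum = 452 mod 256 = 196 → f4 c4.
Recomputed tag = f4c4; claimed = f408 → mismatch.

invalid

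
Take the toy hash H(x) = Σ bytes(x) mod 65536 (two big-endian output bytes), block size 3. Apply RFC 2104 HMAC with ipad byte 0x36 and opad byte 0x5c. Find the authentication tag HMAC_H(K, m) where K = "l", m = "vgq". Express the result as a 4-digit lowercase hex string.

00fe

Key "l" = 6c is 1 byte ≤ B = 3; zero-pad to 3 bytes: K' = 6c 00 00.
K' ⊕ ipad = 5a 36 36.  K' ⊕ opad = 30 5c 5c.
Inner input = (K'⊕ipad) ∥ m = 5a 36 36 ∥ 76 67 71.
Inner hash: sum = 90+54+54+118+103+113 = 532 → 02 14.
Outer input = (K'⊕opad) ∥ inner = 30 5c 5c ∥ 02 14.
Outer hash (tag): sum = 48+92+92+2+20 = 254 → 00 fe.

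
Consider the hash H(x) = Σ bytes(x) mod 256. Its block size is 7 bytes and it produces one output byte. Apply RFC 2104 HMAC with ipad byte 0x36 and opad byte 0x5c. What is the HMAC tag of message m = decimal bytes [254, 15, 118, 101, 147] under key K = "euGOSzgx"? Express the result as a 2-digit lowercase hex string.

51

Key "euGOSzgx" = 65 75 47 4f 53 7a 67 78 is 8 bytes > B = 7, so hash it first: H(key) = 1c, then zero-pad to 7 bytes: K' = 1c 00 00 00 00 00 00.
K' ⊕ ipad = 2a 36 36 36 36 36 36.  K' ⊕ opad = 40 5c 5c 5c 5c 5c 5c.
Inner input = (K'⊕ipad) ∥ m = 2a 36 36 36 36 36 36 ∥ fe 0f 76 65 93.
Inner hash: sum = 42+54+54+54+54+54+54+254+15+118+101+147 = 1001; mod 256 = 233 → e9.
Outer input = (K'⊕opad) ∥ inner = 40 5c 5c 5c 5c 5c 5c ∥ e9.
Outer hash (tag): sum = 64+92+92+92+92+92+92+233 = 849; mod 256 = 81 → 51.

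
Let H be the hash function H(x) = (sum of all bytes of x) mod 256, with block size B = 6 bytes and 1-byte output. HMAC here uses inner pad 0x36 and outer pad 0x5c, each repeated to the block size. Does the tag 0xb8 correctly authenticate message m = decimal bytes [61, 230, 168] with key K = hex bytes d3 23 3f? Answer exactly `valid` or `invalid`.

invalid

Key hex bytes d3 23 3f is 3 bytes ≤ B = 6; zero-pad to 6 bytes: K' = d3 23 3f 00 00 00.
K' ⊕ ipad = e5 15 09 36 36 36; K' ⊕ opad = 8f 7f 63 5c 5c 5c.
Inner hash: sum = 229+21+9+54+54+54+61+230+168 = 880; mod 256 = 112 → 70.
Outer hash (recomputed tag): sum = 143+127+99+92+92+92+112 = 757; mod 256 = 245 → f5.
Recomputed tag = f5; claimed = b8 → mismatch.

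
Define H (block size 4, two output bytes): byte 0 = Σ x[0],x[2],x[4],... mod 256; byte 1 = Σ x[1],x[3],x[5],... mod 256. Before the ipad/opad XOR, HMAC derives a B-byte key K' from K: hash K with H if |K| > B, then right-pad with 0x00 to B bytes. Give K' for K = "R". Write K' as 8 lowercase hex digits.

Key "R" = 52 is 1 byte ≤ B = 4; zero-pad to 4 bytes: K' = 52 00 00 00.

52000000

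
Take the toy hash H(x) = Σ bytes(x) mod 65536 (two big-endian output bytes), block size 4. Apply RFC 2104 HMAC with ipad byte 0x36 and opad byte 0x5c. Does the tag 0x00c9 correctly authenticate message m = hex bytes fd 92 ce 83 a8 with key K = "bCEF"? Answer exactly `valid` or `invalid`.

Key "bCEF" = 62 43 45 46 is exactly B = 4 bytes: K' = 62 43 45 46.
K' ⊕ ipad = 54 75 73 70; K' ⊕ opad = 3e 1f 19 1a.
Inner hash: sum = 84+117+115+112+253+146+206+131+168 = 1332 → 05 34.
Outer hash (recomputed tag): sum = 62+31+25+26+5+52 = 201 → 00 c9.
Recomputed tag = 00c9; claimed = 00c9 → match.

valid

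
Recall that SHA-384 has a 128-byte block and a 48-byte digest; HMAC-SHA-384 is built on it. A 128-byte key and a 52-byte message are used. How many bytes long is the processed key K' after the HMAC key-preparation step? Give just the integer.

128

Key is 128 ≤ 128 bytes, zero-padded: |K'| = 128.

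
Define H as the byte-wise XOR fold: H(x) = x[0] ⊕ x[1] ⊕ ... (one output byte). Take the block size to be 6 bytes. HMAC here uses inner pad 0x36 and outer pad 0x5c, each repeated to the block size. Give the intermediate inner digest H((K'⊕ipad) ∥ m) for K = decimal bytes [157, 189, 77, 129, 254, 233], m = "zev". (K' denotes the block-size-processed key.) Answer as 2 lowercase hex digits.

Key decimal bytes [157, 189, 77, 129, 254, 233] = 9d bd 4d 81 fe e9 is exactly B = 6 bytes: K' = 9d bd 4d 81 fe e9.
K' ⊕ ipad = ab 8b 7b b7 c8 df.
Inner input = ab 8b 7b b7 c8 df ∥ 7a 65 76.
Inner hash: XOR ab⊕8b⊕7b⊕b7⊕c8⊕df⊕7a⊕65⊕76 = 92.

92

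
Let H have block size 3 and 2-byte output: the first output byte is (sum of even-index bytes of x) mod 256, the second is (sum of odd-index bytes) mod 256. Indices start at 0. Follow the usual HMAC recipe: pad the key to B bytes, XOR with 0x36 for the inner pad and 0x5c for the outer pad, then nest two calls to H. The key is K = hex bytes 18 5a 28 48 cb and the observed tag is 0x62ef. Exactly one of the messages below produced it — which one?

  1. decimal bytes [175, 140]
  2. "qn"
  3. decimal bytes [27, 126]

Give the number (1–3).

Key hex bytes 18 5a 28 48 cb is 5 bytes > B = 3, so hash it first: H(key) = 0b a2, then zero-pad to 3 bytes: K' = 0b a2 00.
K' ⊕ ipad = 3d 94 36; K' ⊕ opad = 57 fe 5c.
m1: inner = H(3d 94 36 af 8c) = ff 43; tag = H(57 fe 5c ff 43) = f6fd
m2: inner = H(3d 94 36 71 6e) = e1 05; tag = H(57 fe 5c e1 05) = b8df
m3: inner = H(3d 94 36 1b 7e) = f1 af; tag = H(57 fe 5c f1 af) = 62ef ← matches

3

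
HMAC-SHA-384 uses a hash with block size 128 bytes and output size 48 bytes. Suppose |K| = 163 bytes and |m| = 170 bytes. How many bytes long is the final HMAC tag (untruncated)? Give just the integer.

48

The tag is one SHA-384 digest: 48 bytes.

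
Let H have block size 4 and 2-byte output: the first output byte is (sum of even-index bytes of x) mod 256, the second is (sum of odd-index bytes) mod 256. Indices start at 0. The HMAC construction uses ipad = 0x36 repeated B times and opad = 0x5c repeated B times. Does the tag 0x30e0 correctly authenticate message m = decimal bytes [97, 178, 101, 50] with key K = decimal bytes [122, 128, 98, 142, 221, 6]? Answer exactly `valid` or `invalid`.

Key decimal bytes [122, 128, 98, 142, 221, 6] = 7a 80 62 8e dd 06 is 6 bytes > B = 4, so hash it first: H(key) = b9 14, then zero-pad to 4 bytes: K' = b9 14 00 00.
K' ⊕ ipad = 8f 22 36 36; K' ⊕ opad = e5 48 5c 5c.
Inner hash: even-index sum = 395 mod 256 = 139; odd-index sum = 316 mod 256 = 60 → 8b 3c.
Outer hash (recomputed tag): even-index sum = 460 mod 256 = 204; odd-index sum = 224 mod 256 = 224 → cc e0.
Recomputed tag = cce0; claimed = 30e0 → mismatch.

invalid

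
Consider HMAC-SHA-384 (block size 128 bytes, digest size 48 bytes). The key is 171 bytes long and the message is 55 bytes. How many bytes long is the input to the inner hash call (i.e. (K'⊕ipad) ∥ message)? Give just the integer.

183

Key is 171 > 128 bytes, so it is hashed to 48 bytes then zero-padded to 128: |K'| = 128.
Inner input = (K'⊕ipad) ∥ m → 128 + 55 = 183 bytes.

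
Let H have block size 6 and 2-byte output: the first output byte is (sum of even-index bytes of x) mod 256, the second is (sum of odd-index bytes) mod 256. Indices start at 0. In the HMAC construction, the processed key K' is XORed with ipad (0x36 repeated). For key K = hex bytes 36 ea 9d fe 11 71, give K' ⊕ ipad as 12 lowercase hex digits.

00dcabc82747

Key hex bytes 36 ea 9d fe 11 71 is exactly B = 6 bytes: K' = 36 ea 9d fe 11 71.
XOR each byte with 0x36: 36⊕36=00, ea⊕36=dc, 9d⊕36=ab, fe⊕36=c8, 11⊕36=27, 71⊕36=47.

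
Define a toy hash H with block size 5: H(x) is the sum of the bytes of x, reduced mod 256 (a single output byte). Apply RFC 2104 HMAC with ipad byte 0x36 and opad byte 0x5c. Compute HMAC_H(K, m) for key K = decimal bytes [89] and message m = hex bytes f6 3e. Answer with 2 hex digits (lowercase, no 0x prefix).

f0

Key decimal bytes [89] = 59 is 1 byte ≤ B = 5; zero-pad to 5 bytes: K' = 59 00 00 00 00.
K' ⊕ ipad = 6f 36 36 36 36.  K' ⊕ opad = 05 5c 5c 5c 5c.
Inner input = (K'⊕ipad) ∥ m = 6f 36 36 36 36 ∥ f6 3e.
Inner hash: sum = 111+54+54+54+54+246+62 = 635; mod 256 = 123 → 7b.
Outer input = (K'⊕opad) ∥ inner = 05 5c 5c 5c 5c ∥ 7b.
Outer hash (tag): sum = 5+92+92+92+92+123 = 496; mod 256 = 240 → f0.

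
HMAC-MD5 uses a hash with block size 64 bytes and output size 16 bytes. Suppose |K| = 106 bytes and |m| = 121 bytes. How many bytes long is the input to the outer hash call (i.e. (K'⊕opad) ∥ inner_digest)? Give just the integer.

80

Key is 106 > 64 bytes, so it is hashed to 16 bytes then zero-padded to 64: |K'| = 64.
Outer input = (K'⊕opad) ∥ H(inner) → 64 + 16 = 80 bytes.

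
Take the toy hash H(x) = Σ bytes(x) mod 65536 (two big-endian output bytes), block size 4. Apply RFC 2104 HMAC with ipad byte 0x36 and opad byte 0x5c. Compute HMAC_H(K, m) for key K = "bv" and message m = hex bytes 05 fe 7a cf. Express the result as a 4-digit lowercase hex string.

Key "bv" = 62 76 is 2 bytes ≤ B = 4; zero-pad to 4 bytes: K' = 62 76 00 00.
K' ⊕ ipad = 54 40 36 36.  K' ⊕ opad = 3e 2a 5c 5c.
Inner input = (K'⊕ipad) ∥ m = 54 40 36 36 ∥ 05 fe 7a cf.
Inner hash: sum = 84+64+54+54+5+254+122+207 = 844 → 03 4c.
Outer input = (K'⊕opad) ∥ inner = 3e 2a 5c 5c ∥ 03 4c.
Outer hash (tag): sum = 62+42+92+92+3+76 = 367 → 01 6f.

016f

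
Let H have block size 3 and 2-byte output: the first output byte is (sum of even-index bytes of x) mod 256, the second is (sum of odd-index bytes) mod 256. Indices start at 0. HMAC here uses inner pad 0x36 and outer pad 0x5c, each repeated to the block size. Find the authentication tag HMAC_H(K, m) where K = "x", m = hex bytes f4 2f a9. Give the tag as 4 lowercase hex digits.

530f

Key "x" = 78 is 1 byte ≤ B = 3; zero-pad to 3 bytes: K' = 78 00 00.
K' ⊕ ipad = 4e 36 36.  K' ⊕ opad = 24 5c 5c.
Inner input = (K'⊕ipad) ∥ m = 4e 36 36 ∥ f4 2f a9.
Inner hash: even-index sum = 179 mod 256 = 179; odd-index sum = 467 mod 256 = 211 → b3 d3.
Outer input = (K'⊕opad) ∥ inner = 24 5c 5c ∥ b3 d3.
Outer hash (tag): even-index sum = 339 mod 256 = 83; odd-index sum = 271 mod 256 = 15 → 53 0f.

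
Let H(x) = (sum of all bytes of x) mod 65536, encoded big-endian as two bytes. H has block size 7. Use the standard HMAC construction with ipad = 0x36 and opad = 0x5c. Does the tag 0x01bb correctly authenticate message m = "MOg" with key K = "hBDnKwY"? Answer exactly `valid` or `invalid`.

Key "hBDnKwY" = 68 42 44 6e 4b 77 59 is exactly B = 7 bytes: K' = 68 42 44 6e 4b 77 59.
K' ⊕ ipad = 5e 74 72 58 7d 41 6f; K' ⊕ opad = 34 1e 18 32 17 2b 05.
Inner hash: sum = 94+116+114+88+125+65+111+77+79+103 = 972 → 03 cc.
Outer hash (recomputed tag): sum = 52+30+24+50+23+43+5+3+204 = 434 → 01 b2.
Recomputed tag = 01b2; claimed = 01bb → mismatch.

invalid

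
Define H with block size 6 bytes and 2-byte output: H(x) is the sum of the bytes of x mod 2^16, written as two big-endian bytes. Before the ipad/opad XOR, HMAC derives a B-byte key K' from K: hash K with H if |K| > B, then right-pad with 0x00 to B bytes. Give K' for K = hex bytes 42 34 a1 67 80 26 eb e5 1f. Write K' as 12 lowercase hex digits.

|K| = 9 > B = 6, so first hash the key.
H(K): sum = 66+52+161+103+128+38+235+229+31 = 1043 → 04 13.
Zero-pad H(K) = 04 13 to 6 bytes: K' = 04 13 00 00 00 00.

041300000000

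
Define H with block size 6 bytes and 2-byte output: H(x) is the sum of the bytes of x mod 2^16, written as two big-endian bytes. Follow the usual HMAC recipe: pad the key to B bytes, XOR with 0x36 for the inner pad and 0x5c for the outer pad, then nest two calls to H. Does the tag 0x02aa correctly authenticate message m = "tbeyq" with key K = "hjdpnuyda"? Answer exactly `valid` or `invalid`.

Key "hjdpnuyda" = 68 6a 64 70 6e 75 79 64 61 is 9 bytes > B = 6, so hash it first: H(key) = 03 c7, then zero-pad to 6 bytes: K' = 03 c7 00 00 00 00.
K' ⊕ ipad = 35 f1 36 36 36 36; K' ⊕ opad = 5f 9b 5c 5c 5c 5c.
Inner hash: sum = 53+241+54+54+54+54+116+98+101+121+113 = 1059 → 04 23.
Outer hash (recomputed tag): sum = 95+155+92+92+92+92+4+35 = 657 → 02 91.
Recomputed tag = 0291; claimed = 02aa → mismatch.

invalid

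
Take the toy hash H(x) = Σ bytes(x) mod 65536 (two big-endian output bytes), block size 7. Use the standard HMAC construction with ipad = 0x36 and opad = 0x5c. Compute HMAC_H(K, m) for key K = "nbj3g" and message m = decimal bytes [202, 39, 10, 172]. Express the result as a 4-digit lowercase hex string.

Key "nbj3g" = 6e 62 6a 33 67 is 5 bytes ≤ B = 7; zero-pad to 7 bytes: K' = 6e 62 6a 33 67 00 00.
K' ⊕ ipad = 58 54 5c 05 51 36 36.  K' ⊕ opad = 32 3e 36 6f 3b 5c 5c.
Inner input = (K'⊕ipad) ∥ m = 58 54 5c 05 51 36 36 ∥ ca 27 0a ac.
Inner hash: sum = 88+84+92+5+81+54+54+202+39+10+172 = 881 → 03 71.
Outer input = (K'⊕opad) ∥ inner = 32 3e 36 6f 3b 5c 5c ∥ 03 71.
Outer hash (tag): sum = 50+62+54+111+59+92+92+3+113 = 636 → 02 7c.

027c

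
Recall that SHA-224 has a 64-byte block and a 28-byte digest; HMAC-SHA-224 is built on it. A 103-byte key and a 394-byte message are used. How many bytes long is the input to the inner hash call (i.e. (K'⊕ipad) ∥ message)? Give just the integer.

458

Key is 103 > 64 bytes, so it is hashed to 28 bytes then zero-padded to 64: |K'| = 64.
Inner input = (K'⊕ipad) ∥ m → 64 + 394 = 458 bytes.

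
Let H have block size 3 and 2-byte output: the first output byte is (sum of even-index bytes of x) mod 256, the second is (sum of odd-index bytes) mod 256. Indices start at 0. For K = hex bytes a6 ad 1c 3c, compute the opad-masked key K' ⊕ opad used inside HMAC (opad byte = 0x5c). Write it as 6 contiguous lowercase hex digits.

9eb55c

Key hex bytes a6 ad 1c 3c is 4 bytes > B = 3, so hash it first: H(key) = c2 e9, then zero-pad to 3 bytes: K' = c2 e9 00.
XOR each byte with 0x5c: c2⊕5c=9e, e9⊕5c=b5, 00⊕5c=5c.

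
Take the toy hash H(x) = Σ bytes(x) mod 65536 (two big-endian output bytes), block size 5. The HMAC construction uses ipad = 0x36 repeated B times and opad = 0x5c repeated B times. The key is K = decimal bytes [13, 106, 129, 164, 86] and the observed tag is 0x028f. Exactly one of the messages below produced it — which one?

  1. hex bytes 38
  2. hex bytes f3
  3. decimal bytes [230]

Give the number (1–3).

Key decimal bytes [13, 106, 129, 164, 86] = 0d 6a 81 a4 56 is exactly B = 5 bytes: K' = 0d 6a 81 a4 56.
K' ⊕ ipad = 3b 5c b7 92 60; K' ⊕ opad = 51 36 dd f8 0a.
m1: inner = H(3b 5c b7 92 60 38) = 02 78; tag = H(51 36 dd f8 0a 02 78) = 02e0
m2: inner = H(3b 5c b7 92 60 f3) = 03 33; tag = H(51 36 dd f8 0a 03 33) = 029c
m3: inner = H(3b 5c b7 92 60 e6) = 03 26; tag = H(51 36 dd f8 0a 03 26) = 028f ← matches

3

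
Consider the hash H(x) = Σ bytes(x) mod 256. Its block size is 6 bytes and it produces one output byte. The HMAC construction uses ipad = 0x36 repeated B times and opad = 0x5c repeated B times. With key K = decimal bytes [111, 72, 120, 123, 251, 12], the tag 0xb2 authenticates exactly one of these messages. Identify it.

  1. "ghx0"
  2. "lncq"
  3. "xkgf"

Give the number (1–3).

3

Key decimal bytes [111, 72, 120, 123, 251, 12] = 6f 48 78 7b fb 0c is exactly B = 6 bytes: K' = 6f 48 78 7b fb 0c.
K' ⊕ ipad = 59 7e 4e 4d cd 3a; K' ⊕ opad = 33 14 24 27 a7 50.
m1: inner = H(59 7e 4e 4d cd 3a 67 68 78 30) = f0; tag = H(33 14 24 27 a7 50 f0) = 79
m2: inner = H(59 7e 4e 4d cd 3a 6c 6e 63 71) = 27; tag = H(33 14 24 27 a7 50 27) = b0
m3: inner = H(59 7e 4e 4d cd 3a 78 6b 67 66) = 29; tag = H(33 14 24 27 a7 50 29) = b2 ← matches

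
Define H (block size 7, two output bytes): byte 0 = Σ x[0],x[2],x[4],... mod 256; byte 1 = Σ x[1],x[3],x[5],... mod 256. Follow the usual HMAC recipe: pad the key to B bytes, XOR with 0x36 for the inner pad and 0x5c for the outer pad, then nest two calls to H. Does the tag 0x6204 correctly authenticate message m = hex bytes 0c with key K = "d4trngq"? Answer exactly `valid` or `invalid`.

valid

Key "d4trngq" = 64 34 74 72 6e 67 71 is exactly B = 7 bytes: K' = 64 34 74 72 6e 67 71.
K' ⊕ ipad = 52 02 42 44 58 51 47; K' ⊕ opad = 38 68 28 2e 32 3b 2d.
Inner hash: even-index sum = 307 mod 256 = 51; odd-index sum = 163 mod 256 = 163 → 33 a3.
Outer hash (recomputed tag): even-index sum = 354 mod 256 = 98; odd-index sum = 260 mod 256 = 4 → 62 04.
Recomputed tag = 6204; claimed = 6204 → match.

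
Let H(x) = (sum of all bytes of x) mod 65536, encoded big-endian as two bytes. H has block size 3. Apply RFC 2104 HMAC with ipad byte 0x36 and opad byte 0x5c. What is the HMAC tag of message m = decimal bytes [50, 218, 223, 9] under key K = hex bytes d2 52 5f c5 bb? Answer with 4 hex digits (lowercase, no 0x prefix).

Key hex bytes d2 52 5f c5 bb is 5 bytes > B = 3, so hash it first: H(key) = 03 03, then zero-pad to 3 bytes: K' = 03 03 00.
K' ⊕ ipad = 35 35 36.  K' ⊕ opad = 5f 5f 5c.
Inner input = (K'⊕ipad) ∥ m = 35 35 36 ∥ 32 da df 09.
Inner hash: sum = 53+53+54+50+218+223+9 = 660 → 02 94.
Outer input = (K'⊕opad) ∥ inner = 5f 5f 5c ∥ 02 94.
Outer hash (tag): sum = 95+95+92+2+148 = 432 → 01 b0.

01b0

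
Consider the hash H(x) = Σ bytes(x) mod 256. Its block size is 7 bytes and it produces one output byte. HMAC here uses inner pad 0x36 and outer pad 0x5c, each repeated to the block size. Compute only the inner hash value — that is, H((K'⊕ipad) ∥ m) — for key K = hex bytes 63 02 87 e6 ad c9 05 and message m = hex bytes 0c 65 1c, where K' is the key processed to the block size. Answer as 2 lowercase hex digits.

Key hex bytes 63 02 87 e6 ad c9 05 is exactly B = 7 bytes: K' = 63 02 87 e6 ad c9 05.
K' ⊕ ipad = 55 34 b1 d0 9b ff 33.
Inner input = 55 34 b1 d0 9b ff 33 ∥ 0c 65 1c.
Inner hash: sum = 85+52+177+208+155+255+51+12+101+28 = 1124; mod 256 = 100 → 64.

64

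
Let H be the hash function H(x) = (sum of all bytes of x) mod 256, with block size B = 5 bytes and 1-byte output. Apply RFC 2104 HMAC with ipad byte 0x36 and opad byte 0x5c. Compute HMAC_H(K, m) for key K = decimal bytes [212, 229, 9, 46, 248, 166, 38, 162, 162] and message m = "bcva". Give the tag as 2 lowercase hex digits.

Key decimal bytes [212, 229, 9, 46, 248, 166, 38, 162, 162] = d4 e5 09 2e f8 a6 26 a2 a2 is 9 bytes > B = 5, so hash it first: H(key) = f8, then zero-pad to 5 bytes: K' = f8 00 00 00 00.
K' ⊕ ipad = ce 36 36 36 36.  K' ⊕ opad = a4 5c 5c 5c 5c.
Inner input = (K'⊕ipad) ∥ m = ce 36 36 36 36 ∥ 62 63 76 61.
Inner hash: sum = 206+54+54+54+54+98+99+118+97 = 834; mod 256 = 66 → 42.
Outer input = (K'⊕opad) ∥ inner = a4 5c 5c 5c 5c ∥ 42.
Outer hash (tag): sum = 164+92+92+92+92+66 = 598; mod 256 = 86 → 56.

56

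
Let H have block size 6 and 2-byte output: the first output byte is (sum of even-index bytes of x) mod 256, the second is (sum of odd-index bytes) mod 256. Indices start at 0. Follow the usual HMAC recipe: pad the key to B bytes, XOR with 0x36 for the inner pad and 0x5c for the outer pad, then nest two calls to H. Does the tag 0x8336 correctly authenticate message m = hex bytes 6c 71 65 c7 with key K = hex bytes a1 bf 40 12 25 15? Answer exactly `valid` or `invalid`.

Key hex bytes a1 bf 40 12 25 15 is exactly B = 6 bytes: K' = a1 bf 40 12 25 15.
K' ⊕ ipad = 97 89 76 24 13 23; K' ⊕ opad = fd e3 1c 4e 79 49.
Inner hash: even-index sum = 497 mod 256 = 241; odd-index sum = 520 mod 256 = 8 → f1 08.
Outer hash (recomputed tag): even-index sum = 643 mod 256 = 131; odd-index sum = 386 mod 256 = 130 → 83 82.
Recomputed tag = 8382; claimed = 8336 → mismatch.

invalid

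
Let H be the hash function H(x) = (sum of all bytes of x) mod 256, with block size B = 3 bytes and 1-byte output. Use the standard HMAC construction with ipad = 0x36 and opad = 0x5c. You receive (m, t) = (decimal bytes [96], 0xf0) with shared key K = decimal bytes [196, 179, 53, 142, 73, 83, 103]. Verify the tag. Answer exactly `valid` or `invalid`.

Key decimal bytes [196, 179, 53, 142, 73, 83, 103] = c4 b3 35 8e 49 53 67 is 7 bytes > B = 3, so hash it first: H(key) = 3d, then zero-pad to 3 bytes: K' = 3d 00 00.
K' ⊕ ipad = 0b 36 36; K' ⊕ opad = 61 5c 5c.
Inner hash: sum = 11+54+54+96 = 215 → d7.
Outer hash (recomputed tag): sum = 97+92+92+215 = 496; mod 256 = 240 → f0.
Recomputed tag = f0; claimed = f0 → match.

valid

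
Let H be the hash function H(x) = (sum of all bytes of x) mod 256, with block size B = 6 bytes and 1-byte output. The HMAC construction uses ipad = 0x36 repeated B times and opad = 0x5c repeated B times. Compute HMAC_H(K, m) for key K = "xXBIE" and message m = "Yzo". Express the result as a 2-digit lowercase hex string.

Key "xXBIE" = 78 58 42 49 45 is 5 bytes ≤ B = 6; zero-pad to 6 bytes: K' = 78 58 42 49 45 00.
K' ⊕ ipad = 4e 6e 74 7f 73 36.  K' ⊕ opad = 24 04 1e 15 19 5c.
Inner input = (K'⊕ipad) ∥ m = 4e 6e 74 7f 73 36 ∥ 59 7a 6f.
Inner hash: sum = 78+110+116+127+115+54+89+122+111 = 922; mod 256 = 154 → 9a.
Outer input = (K'⊕opad) ∥ inner = 24 04 1e 15 19 5c ∥ 9a.
Outer hash (tag): sum = 36+4+30+21+25+92+154 = 362; mod 256 = 106 → 6a.

6a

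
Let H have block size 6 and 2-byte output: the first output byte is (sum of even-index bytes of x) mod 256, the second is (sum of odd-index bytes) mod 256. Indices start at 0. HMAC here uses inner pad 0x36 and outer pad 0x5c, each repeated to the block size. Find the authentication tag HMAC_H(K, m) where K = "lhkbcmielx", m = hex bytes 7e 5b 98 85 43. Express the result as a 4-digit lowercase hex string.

Key "lhkbcmielx" = 6c 68 6b 62 63 6d 69 65 6c 78 is 10 bytes > B = 6, so hash it first: H(key) = 0f 14, then zero-pad to 6 bytes: K' = 0f 14 00 00 00 00.
K' ⊕ ipad = 39 22 36 36 36 36.  K' ⊕ opad = 53 48 5c 5c 5c 5c.
Inner input = (K'⊕ipad) ∥ m = 39 22 36 36 36 36 ∥ 7e 5b 98 85 43.
Inner hash: even-index sum = 510 mod 256 = 254; odd-index sum = 366 mod 256 = 110 → fe 6e.
Outer input = (K'⊕opad) ∥ inner = 53 48 5c 5c 5c 5c ∥ fe 6e.
Outer hash (tag): even-index sum = 521 mod 256 = 9; odd-index sum = 366 mod 256 = 110 → 09 6e.

096e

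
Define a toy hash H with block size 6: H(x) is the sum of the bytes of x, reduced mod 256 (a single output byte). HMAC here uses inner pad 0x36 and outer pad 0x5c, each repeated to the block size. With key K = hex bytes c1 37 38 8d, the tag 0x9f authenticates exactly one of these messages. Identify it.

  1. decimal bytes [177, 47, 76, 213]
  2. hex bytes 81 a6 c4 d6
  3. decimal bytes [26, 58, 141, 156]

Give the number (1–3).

3

Key hex bytes c1 37 38 8d is 4 bytes ≤ B = 6; zero-pad to 6 bytes: K' = c1 37 38 8d 00 00.
K' ⊕ ipad = f7 01 0e bb 36 36; K' ⊕ opad = 9d 6b 64 d1 5c 5c.
m1: inner = H(f7 01 0e bb 36 36 b1 2f 4c d5) = 2e; tag = H(9d 6b 64 d1 5c 5c 2e) = 23
m2: inner = H(f7 01 0e bb 36 36 81 a6 c4 d6) = ee; tag = H(9d 6b 64 d1 5c 5c ee) = e3
m3: inner = H(f7 01 0e bb 36 36 1a 3a 8d 9c) = aa; tag = H(9d 6b 64 d1 5c 5c aa) = 9f ← matches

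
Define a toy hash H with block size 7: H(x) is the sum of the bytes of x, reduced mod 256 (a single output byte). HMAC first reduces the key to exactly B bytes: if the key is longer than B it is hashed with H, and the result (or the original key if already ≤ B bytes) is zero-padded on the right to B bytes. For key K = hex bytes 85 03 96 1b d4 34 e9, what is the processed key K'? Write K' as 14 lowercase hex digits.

Key hex bytes 85 03 96 1b d4 34 e9 is exactly B = 7 bytes: K' = 85 03 96 1b d4 34 e9.

8503961bd434e9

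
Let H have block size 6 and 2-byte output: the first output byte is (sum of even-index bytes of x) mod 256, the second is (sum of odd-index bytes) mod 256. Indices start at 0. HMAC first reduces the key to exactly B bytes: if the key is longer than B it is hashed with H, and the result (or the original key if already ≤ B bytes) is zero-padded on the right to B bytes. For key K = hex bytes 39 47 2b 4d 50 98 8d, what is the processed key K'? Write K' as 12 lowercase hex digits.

412c00000000

|K| = 7 > B = 6, so first hash the key.
H(K): even-index sum = 321 mod 256 = 65; odd-index sum = 300 mod 256 = 44 → 41 2c.
Zero-pad H(K) = 41 2c to 6 bytes: K' = 41 2c 00 00 00 00.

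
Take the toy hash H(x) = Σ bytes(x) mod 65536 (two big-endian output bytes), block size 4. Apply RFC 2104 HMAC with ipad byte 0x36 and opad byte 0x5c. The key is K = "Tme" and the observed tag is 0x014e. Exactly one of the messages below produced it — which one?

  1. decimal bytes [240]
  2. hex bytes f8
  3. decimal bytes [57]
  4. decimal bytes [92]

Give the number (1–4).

Key "Tme" = 54 6d 65 is 3 bytes ≤ B = 4; zero-pad to 4 bytes: K' = 54 6d 65 00.
K' ⊕ ipad = 62 5b 53 36; K' ⊕ opad = 08 31 39 5c.
m1: inner = H(62 5b 53 36 f0) = 02 36; tag = H(08 31 39 5c 02 36) = 0106
m2: inner = H(62 5b 53 36 f8) = 02 3e; tag = H(08 31 39 5c 02 3e) = 010e
m3: inner = H(62 5b 53 36 39) = 01 7f; tag = H(08 31 39 5c 01 7f) = 014e ← matches
m4: inner = H(62 5b 53 36 5c) = 01 a2; tag = H(08 31 39 5c 01 a2) = 0171

3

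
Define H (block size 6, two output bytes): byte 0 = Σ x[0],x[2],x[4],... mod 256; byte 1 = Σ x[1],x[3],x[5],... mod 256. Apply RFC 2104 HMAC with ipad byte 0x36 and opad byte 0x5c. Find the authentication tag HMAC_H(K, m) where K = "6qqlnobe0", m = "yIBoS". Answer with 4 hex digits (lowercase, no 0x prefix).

Key "6qqlnobe0" = 36 71 71 6c 6e 6f 62 65 30 is 9 bytes > B = 6, so hash it first: H(key) = a7 b1, then zero-pad to 6 bytes: K' = a7 b1 00 00 00 00.
K' ⊕ ipad = 91 87 36 36 36 36.  K' ⊕ opad = fb ed 5c 5c 5c 5c.
Inner input = (K'⊕ipad) ∥ m = 91 87 36 36 36 36 ∥ 79 49 42 6f 53.
Inner hash: even-index sum = 523 mod 256 = 11; odd-index sum = 427 mod 256 = 171 → 0b ab.
Outer input = (K'⊕opad) ∥ inner = fb ed 5c 5c 5c 5c ∥ 0b ab.
Outer hash (tag): even-index sum = 446 mod 256 = 190; odd-index sum = 592 mod 256 = 80 → be 50.

be50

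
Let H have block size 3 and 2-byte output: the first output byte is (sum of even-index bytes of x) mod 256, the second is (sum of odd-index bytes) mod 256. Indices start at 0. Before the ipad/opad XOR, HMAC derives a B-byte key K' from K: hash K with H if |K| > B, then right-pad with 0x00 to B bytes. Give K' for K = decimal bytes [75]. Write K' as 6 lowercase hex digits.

Key decimal bytes [75] = 4b is 1 byte ≤ B = 3; zero-pad to 3 bytes: K' = 4b 00 00.

4b0000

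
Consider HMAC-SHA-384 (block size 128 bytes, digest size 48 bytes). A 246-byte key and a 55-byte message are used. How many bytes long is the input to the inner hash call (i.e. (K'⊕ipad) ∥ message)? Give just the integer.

183

Key is 246 > 128 bytes, so it is hashed to 48 bytes then zero-padded to 128: |K'| = 128.
Inner input = (K'⊕ipad) ∥ m → 128 + 55 = 183 bytes.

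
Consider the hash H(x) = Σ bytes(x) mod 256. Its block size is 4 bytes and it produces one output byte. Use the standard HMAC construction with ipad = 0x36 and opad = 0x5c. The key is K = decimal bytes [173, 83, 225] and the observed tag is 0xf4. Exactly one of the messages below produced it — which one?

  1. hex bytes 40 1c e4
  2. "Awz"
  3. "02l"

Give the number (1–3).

3

Key decimal bytes [173, 83, 225] = ad 53 e1 is 3 bytes ≤ B = 4; zero-pad to 4 bytes: K' = ad 53 e1 00.
K' ⊕ ipad = 9b 65 d7 36; K' ⊕ opad = f1 0f bd 5c.
m1: inner = H(9b 65 d7 36 40 1c e4) = 4d; tag = H(f1 0f bd 5c 4d) = 66
m2: inner = H(9b 65 d7 36 41 77 7a) = 3f; tag = H(f1 0f bd 5c 3f) = 58
m3: inner = H(9b 65 d7 36 30 32 6c) = db; tag = H(f1 0f bd 5c db) = f4 ← matches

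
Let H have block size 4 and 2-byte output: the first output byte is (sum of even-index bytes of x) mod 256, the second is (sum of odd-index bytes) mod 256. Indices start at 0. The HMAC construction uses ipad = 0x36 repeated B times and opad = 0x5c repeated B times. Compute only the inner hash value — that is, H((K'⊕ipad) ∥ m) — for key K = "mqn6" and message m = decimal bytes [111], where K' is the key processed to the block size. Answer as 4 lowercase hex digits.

2247

Key "mqn6" = 6d 71 6e 36 is exactly B = 4 bytes: K' = 6d 71 6e 36.
K' ⊕ ipad = 5b 47 58 00.
Inner input = 5b 47 58 00 ∥ 6f.
Inner hash: even-index sum = 290 mod 256 = 34; odd-index sum = 71 mod 256 = 71 → 22 47.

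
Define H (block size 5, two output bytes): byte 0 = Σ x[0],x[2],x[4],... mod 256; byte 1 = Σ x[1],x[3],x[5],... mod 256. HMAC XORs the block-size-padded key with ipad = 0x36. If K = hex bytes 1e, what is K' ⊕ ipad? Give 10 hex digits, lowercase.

2836363636

Key hex bytes 1e is 1 byte ≤ B = 5; zero-pad to 5 bytes: K' = 1e 00 00 00 00.
XOR each byte with 0x36: 1e⊕36=28, 00⊕36=36, 00⊕36=36, 00⊕36=36, 00⊕36=36.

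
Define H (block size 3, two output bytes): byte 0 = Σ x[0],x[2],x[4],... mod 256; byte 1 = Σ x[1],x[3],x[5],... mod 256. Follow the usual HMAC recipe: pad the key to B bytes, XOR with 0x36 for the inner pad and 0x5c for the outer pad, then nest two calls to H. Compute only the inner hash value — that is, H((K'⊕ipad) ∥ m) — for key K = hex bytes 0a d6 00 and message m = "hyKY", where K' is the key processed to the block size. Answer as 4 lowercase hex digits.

4493

Key hex bytes 0a d6 00 is exactly B = 3 bytes: K' = 0a d6 00.
K' ⊕ ipad = 3c e0 36.
Inner input = 3c e0 36 ∥ 68 79 4b 59.
Inner hash: even-index sum = 324 mod 256 = 68; odd-index sum = 403 mod 256 = 147 → 44 93.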